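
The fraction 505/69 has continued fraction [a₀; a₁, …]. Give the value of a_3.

Repeatedly divide and take the remainder:
505 ÷ 69 → quotient 7, remainder 22
69 ÷ 22 → quotient 3, remainder 3
22 ÷ 3 → quotient 7, remainder 1
3 ÷ 1 → quotient 3, remainder 0

3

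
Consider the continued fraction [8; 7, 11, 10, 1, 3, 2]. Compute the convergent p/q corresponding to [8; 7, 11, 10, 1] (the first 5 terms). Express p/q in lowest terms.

7042/865

Start with 1.
10 + 1/(1/1) = 10 + 1/1 = 11/1
11 + 1/(11/1) = 11 + 1/11 = 122/11
7 + 1/(122/11) = 7 + 11/122 = 865/122
8 + 1/(865/122) = 8 + 122/865 = 7042/865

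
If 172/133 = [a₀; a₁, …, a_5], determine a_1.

Run the Euclidean algorithm, recording each quotient:
⌊172/133⌋ = 1, remainder 39
⌊133/39⌋ = 3, remainder 16

3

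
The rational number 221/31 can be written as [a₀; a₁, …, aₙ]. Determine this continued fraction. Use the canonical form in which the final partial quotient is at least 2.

[7; 7, 1, 3]

Apply division with remainder until the remainder is 0:
⌊221/31⌋ = 7, remainder 4
⌊31/4⌋ = 7, remainder 3
⌊4/3⌋ = 1, remainder 1
⌊3/1⌋ = 3, remainder 0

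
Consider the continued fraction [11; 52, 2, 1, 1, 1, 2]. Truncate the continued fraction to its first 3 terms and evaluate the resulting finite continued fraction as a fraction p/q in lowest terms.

1157/105

Start with 2.
52 + 1/(2/1) = 52 + 1/2 = 105/2
11 + 1/(105/2) = 11 + 2/105 = 1157/105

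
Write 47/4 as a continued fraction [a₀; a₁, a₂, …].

47 ÷ 4 → quotient 11, remainder 3
4 ÷ 3 → quotient 1, remainder 1
3 ÷ 1 → quotient 3, remainder 0

[11; 1, 3]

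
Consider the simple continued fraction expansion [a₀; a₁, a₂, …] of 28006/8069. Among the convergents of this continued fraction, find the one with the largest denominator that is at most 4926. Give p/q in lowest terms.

List convergents until the denominator exceeds the bound:
a_0 = 3: 3/1  (≤ bound)
a_1 = 2: 7/2  (≤ bound)
a_2 = 8: 59/17  (≤ bound)
a_3 = 15: 892/257  (≤ bound)
a_4 = 5: 4519/1302  (≤ bound)
a_5 = 6: 28006/8069  (> 4926, stop)

4519/1302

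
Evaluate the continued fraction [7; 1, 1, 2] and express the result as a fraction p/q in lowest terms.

38/5

a_0 = 7: 7/1
a_1 = 1: 8/1
a_2 = 1: 15/2
a_3 = 2: 38/5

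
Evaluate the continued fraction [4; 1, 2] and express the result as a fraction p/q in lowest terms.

Start with 2.
1 + 1/(2/1) = 1 + 1/2 = 3/2
4 + 1/(3/2) = 4 + 2/3 = 14/3

14/3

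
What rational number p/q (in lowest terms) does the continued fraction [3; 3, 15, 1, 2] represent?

a_0 = 3: 3/1
a_1 = 3: 10/3
a_2 = 15: 153/46
a_3 = 1: 163/49
a_4 = 2: 479/144

479/144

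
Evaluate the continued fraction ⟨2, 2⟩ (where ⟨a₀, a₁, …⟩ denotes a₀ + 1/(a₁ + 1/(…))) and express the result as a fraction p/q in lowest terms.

Start with 2.
2 + 1/(2/1) = 2 + 1/2 = 5/2

5/2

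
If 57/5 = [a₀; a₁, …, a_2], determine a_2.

Run the Euclidean algorithm, recording each quotient:
57 = 11·5 + 2, so a_0 = 11
5 = 2·2 + 1, so a_1 = 2
2 = 2·1 + 0, so a_2 = 2

2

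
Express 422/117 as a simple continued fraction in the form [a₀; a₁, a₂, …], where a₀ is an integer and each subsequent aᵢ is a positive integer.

⌊422/117⌋ = 3, remainder 71
⌊117/71⌋ = 1, remainder 46
⌊71/46⌋ = 1, remainder 25
⌊46/25⌋ = 1, remainder 21
⌊25/21⌋ = 1, remainder 4
⌊21/4⌋ = 5, remainder 1
⌊4/1⌋ = 4, remainder 0

[3; 1, 1, 1, 1, 5, 4]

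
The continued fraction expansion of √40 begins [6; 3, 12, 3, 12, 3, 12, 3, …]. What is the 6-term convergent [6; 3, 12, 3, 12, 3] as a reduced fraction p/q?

27379/4329

a_0 = 6: 6/1
a_1 = 3: 19/3
a_2 = 12: 234/37
a_3 = 3: 721/114
a_4 = 12: 8886/1405
a_5 = 3: 27379/4329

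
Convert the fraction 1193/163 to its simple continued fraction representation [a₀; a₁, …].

[7; 3, 7, 2, 3]

Run the Euclidean algorithm, recording each quotient:
1193 = 7·163 + 52, so a_0 = 7
163 = 3·52 + 7, so a_1 = 3
52 = 7·7 + 3, so a_2 = 7
7 = 2·3 + 1, so a_3 = 2
3 = 3·1 + 0, so a_4 = 3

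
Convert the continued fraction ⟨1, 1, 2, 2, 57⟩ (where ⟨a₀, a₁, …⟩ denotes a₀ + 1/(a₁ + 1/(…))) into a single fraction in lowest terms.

Use the convergent recurrence hₖ = aₖ·hₖ₋₁ + hₖ₋₂ (and likewise for the denominators kₖ):
a_0 = 1: 1/1
a_1 = 1: 2/1
a_2 = 2: 5/3
a_3 = 2: 12/7
a_4 = 57: 689/402

689/402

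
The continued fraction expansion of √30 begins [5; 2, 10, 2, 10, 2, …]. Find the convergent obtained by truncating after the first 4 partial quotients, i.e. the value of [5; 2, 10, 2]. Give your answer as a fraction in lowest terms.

Start with 2.
10 + 1/(2/1) = 10 + 1/2 = 21/2
2 + 1/(21/2) = 2 + 2/21 = 44/21
5 + 1/(44/21) = 5 + 21/44 = 241/44

241/44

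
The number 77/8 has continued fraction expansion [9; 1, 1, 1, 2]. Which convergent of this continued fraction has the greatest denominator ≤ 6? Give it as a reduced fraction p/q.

a_0 = 9: 9/1  (≤ bound)
a_1 = 1: 10/1  (≤ bound)
a_2 = 1: 19/2  (≤ bound)
a_3 = 1: 29/3  (≤ bound)
a_4 = 2: 77/8  (> 6, stop)

29/3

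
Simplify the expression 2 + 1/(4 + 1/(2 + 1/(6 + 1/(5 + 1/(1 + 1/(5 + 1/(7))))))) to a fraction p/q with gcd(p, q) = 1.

Collapse the nested fraction from the inside out:
Start with 7.
5 + 1/(7/1) = 5 + 1/7 = 36/7
1 + 1/(36/7) = 1 + 7/36 = 43/36
5 + 1/(43/36) = 5 + 36/43 = 251/43
6 + 1/(251/43) = 6 + 43/251 = 1549/251
2 + 1/(1549/251) = 2 + 251/1549 = 3349/1549
4 + 1/(3349/1549) = 4 + 1549/3349 = 14945/3349
2 + 1/(14945/3349) = 2 + 3349/14945 = 33239/14945

33239/14945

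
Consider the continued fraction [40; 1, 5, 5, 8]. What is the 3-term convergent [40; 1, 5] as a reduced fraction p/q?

Compute successive convergents:
a_0 = 40: 40/1
a_1 = 1: 41/1
a_2 = 5: 245/6

245/6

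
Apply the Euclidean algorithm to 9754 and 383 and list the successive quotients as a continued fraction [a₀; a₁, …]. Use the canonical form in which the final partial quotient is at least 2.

9754 ÷ 383 → quotient 25, remainder 179
383 ÷ 179 → quotient 2, remainder 25
179 ÷ 25 → quotient 7, remainder 4
25 ÷ 4 → quotient 6, remainder 1
4 ÷ 1 → quotient 4, remainder 0

[25; 2, 7, 6, 4]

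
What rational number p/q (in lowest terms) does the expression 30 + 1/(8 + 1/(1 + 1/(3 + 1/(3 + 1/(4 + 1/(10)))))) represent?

Start with 10.
4 + 1/(10/1) = 4 + 1/10 = 41/10
3 + 1/(41/10) = 3 + 10/41 = 133/41
3 + 1/(133/41) = 3 + 41/133 = 440/133
1 + 1/(440/133) = 1 + 133/440 = 573/440
8 + 1/(573/440) = 8 + 440/573 = 5024/573
30 + 1/(5024/573) = 30 + 573/5024 = 151293/5024

151293/5024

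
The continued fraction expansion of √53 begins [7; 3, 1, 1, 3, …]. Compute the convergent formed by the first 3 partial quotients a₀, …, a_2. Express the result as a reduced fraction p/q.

29/4

Build up convergents one term at a time:
a_0 = 7: 7/1
a_1 = 3: 22/3
a_2 = 1: 29/4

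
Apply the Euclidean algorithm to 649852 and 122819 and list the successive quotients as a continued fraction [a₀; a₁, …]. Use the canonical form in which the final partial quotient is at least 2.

649852 = 5·122819 + 35757, so a_0 = 5
122819 = 3·35757 + 15548, so a_1 = 3
35757 = 2·15548 + 4661, so a_2 = 2
15548 = 3·4661 + 1565, so a_3 = 3
4661 = 2·1565 + 1531, so a_4 = 2
1565 = 1·1531 + 34, so a_5 = 1
1531 = 45·34 + 1, so a_6 = 45
34 = 34·1 + 0, so a_7 = 34

[5; 3, 2, 3, 2, 1, 45, 34]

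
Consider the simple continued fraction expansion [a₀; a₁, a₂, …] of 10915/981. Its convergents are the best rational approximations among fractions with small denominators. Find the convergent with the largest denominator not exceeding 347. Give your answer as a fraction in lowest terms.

List convergents until the denominator exceeds the bound:
a_0 = 11: 11/1  (≤ bound)
a_1 = 7: 78/7  (≤ bound)
a_2 = 1: 89/8  (≤ bound)
a_3 = 10: 968/87  (≤ bound)
a_4 = 3: 2993/269  (≤ bound)
a_5 = 1: 3961/356  (> 347, stop)

2993/269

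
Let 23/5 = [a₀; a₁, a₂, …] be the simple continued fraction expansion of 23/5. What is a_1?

1

Repeatedly divide and take the remainder:
23 = 4·5 + 3, so a_0 = 4
5 = 1·3 + 2, so a_1 = 1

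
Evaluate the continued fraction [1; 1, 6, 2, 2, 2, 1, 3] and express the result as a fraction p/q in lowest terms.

Start with 3.
1 + 1/(3/1) = 1 + 1/3 = 4/3
2 + 1/(4/3) = 2 + 3/4 = 11/4
2 + 1/(11/4) = 2 + 4/11 = 26/11
2 + 1/(26/11) = 2 + 11/26 = 63/26
6 + 1/(63/26) = 6 + 26/63 = 404/63
1 + 1/(404/63) = 1 + 63/404 = 467/404
1 + 1/(467/404) = 1 + 404/467 = 871/467

871/467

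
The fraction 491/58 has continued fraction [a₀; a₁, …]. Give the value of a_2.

⌊491/58⌋ = 8, remainder 27
⌊58/27⌋ = 2, remainder 4
⌊27/4⌋ = 6, remainder 3

6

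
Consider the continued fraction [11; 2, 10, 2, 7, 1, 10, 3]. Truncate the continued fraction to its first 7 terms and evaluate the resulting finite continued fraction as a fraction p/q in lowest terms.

Use the convergent recurrence hₖ = aₖ·hₖ₋₁ + hₖ₋₂ (and likewise for the denominators kₖ):
a_0 = 11: 11/1
a_1 = 2: 23/2
a_2 = 10: 241/21
a_3 = 2: 505/44
a_4 = 7: 3776/329
a_5 = 1: 4281/373
a_6 = 10: 46586/4059

46586/4059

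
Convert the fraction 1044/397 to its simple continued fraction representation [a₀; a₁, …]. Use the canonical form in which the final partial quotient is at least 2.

[2; 1, 1, 1, 2, 2, 1, 14]

Repeatedly divide and take the remainder:
⌊1044/397⌋ = 2, remainder 250
⌊397/250⌋ = 1, remainder 147
⌊250/147⌋ = 1, remainder 103
⌊147/103⌋ = 1, remainder 44
⌊103/44⌋ = 2, remainder 15
⌊44/15⌋ = 2, remainder 14
⌊15/14⌋ = 1, remainder 1
⌊14/1⌋ = 14, remainder 0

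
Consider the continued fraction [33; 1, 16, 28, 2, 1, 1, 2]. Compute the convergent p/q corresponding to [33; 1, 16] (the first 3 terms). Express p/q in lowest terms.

577/17

Start with 16.
1 + 1/(16/1) = 1 + 1/16 = 17/16
33 + 1/(17/16) = 33 + 16/17 = 577/17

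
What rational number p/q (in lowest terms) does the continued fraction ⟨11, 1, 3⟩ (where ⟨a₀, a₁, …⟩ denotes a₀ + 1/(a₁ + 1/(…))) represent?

Start with 3.
1 + 1/(3/1) = 1 + 1/3 = 4/3
11 + 1/(4/3) = 11 + 3/4 = 47/4

47/4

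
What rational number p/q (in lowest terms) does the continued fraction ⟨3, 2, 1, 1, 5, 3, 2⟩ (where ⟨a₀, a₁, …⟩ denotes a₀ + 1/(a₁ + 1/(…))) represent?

Start with 2.
3 + 1/(2/1) = 3 + 1/2 = 7/2
5 + 1/(7/2) = 5 + 2/7 = 37/7
1 + 1/(37/7) = 1 + 7/37 = 44/37
1 + 1/(44/37) = 1 + 37/44 = 81/44
2 + 1/(81/44) = 2 + 44/81 = 206/81
3 + 1/(206/81) = 3 + 81/206 = 699/206

699/206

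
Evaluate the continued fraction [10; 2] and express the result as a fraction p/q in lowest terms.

Start with 2.
10 + 1/(2/1) = 10 + 1/2 = 21/2

21/2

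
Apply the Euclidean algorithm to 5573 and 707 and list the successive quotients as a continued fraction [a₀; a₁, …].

5573 = 7·707 + 624, so a_0 = 7
707 = 1·624 + 83, so a_1 = 1
624 = 7·83 + 43, so a_2 = 7
83 = 1·43 + 40, so a_3 = 1
43 = 1·40 + 3, so a_4 = 1
40 = 13·3 + 1, so a_5 = 13
3 = 3·1 + 0, so a_6 = 3

[7; 1, 7, 1, 1, 13, 3]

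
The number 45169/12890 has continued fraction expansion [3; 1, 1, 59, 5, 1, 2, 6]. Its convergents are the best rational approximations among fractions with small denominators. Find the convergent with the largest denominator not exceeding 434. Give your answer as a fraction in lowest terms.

a_0 = 3: 3/1  (≤ bound)
a_1 = 1: 4/1  (≤ bound)
a_2 = 1: 7/2  (≤ bound)
a_3 = 59: 417/119  (≤ bound)
a_4 = 5: 2092/597  (> 434, stop)

417/119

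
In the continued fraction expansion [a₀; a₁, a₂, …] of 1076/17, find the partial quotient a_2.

Apply division with remainder until the remainder is 0:
1076 = 63·17 + 5, so a_0 = 63
17 = 3·5 + 2, so a_1 = 3
5 = 2·2 + 1, so a_2 = 2

2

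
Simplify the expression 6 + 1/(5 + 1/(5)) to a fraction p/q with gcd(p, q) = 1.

a_0 = 6: 6/1
a_1 = 5: 31/5
a_2 = 5: 161/26

161/26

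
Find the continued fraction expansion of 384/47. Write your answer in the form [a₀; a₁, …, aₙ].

Run the Euclidean algorithm, recording each quotient:
384 = 8·47 + 8, so a_0 = 8
47 = 5·8 + 7, so a_1 = 5
8 = 1·7 + 1, so a_2 = 1
7 = 7·1 + 0, so a_3 = 7

[8; 5, 1, 7]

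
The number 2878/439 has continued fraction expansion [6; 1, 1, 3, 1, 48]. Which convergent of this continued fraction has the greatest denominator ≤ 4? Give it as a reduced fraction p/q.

13/2

List convergents until the denominator exceeds the bound:
a_0 = 6: 6/1  (≤ bound)
a_1 = 1: 7/1  (≤ bound)
a_2 = 1: 13/2  (≤ bound)
a_3 = 3: 46/7  (> 4, stop)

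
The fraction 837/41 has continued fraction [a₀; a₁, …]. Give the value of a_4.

⌊837/41⌋ = 20, remainder 17
⌊41/17⌋ = 2, remainder 7
⌊17/7⌋ = 2, remainder 3
⌊7/3⌋ = 2, remainder 1
⌊3/1⌋ = 3, remainder 0

3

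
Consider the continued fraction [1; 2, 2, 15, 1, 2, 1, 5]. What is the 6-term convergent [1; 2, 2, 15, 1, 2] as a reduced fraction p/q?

338/241

Start with 2.
1 + 1/(2/1) = 1 + 1/2 = 3/2
15 + 1/(3/2) = 15 + 2/3 = 47/3
2 + 1/(47/3) = 2 + 3/47 = 97/47
2 + 1/(97/47) = 2 + 47/97 = 241/97
1 + 1/(241/97) = 1 + 97/241 = 338/241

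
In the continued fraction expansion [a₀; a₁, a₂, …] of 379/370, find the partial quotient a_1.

41

Repeatedly divide and take the remainder:
⌊379/370⌋ = 1, remainder 9
⌊370/9⌋ = 41, remainder 1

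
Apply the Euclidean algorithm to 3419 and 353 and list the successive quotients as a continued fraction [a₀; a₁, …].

3419 ÷ 353 → quotient 9, remainder 242
353 ÷ 242 → quotient 1, remainder 111
242 ÷ 111 → quotient 2, remainder 20
111 ÷ 20 → quotient 5, remainder 11
20 ÷ 11 → quotient 1, remainder 9
11 ÷ 9 → quotient 1, remainder 2
9 ÷ 2 → quotient 4, remainder 1
2 ÷ 1 → quotient 2, remainder 0

[9; 1, 2, 5, 1, 1, 4, 2]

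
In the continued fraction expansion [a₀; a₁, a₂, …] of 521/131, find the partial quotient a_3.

1

521 ÷ 131 → quotient 3, remainder 128
131 ÷ 128 → quotient 1, remainder 3
128 ÷ 3 → quotient 42, remainder 2
3 ÷ 2 → quotient 1, remainder 1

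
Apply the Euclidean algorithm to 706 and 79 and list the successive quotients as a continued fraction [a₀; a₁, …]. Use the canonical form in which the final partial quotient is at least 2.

[8; 1, 14, 1, 4]

Repeatedly divide and take the remainder:
706 ÷ 79 → quotient 8, remainder 74
79 ÷ 74 → quotient 1, remainder 5
74 ÷ 5 → quotient 14, remainder 4
5 ÷ 4 → quotient 1, remainder 1
4 ÷ 1 → quotient 4, remainder 0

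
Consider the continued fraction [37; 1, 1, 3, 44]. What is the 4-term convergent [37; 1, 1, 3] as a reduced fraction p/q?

263/7

Build up convergents one term at a time:
a_0 = 37: 37/1
a_1 = 1: 38/1
a_2 = 1: 75/2
a_3 = 3: 263/7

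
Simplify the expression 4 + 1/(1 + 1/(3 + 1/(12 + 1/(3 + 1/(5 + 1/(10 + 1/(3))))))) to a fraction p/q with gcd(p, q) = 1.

Starting at the tail and folding back:
Start with 3.
10 + 1/(3/1) = 10 + 1/3 = 31/3
5 + 1/(31/3) = 5 + 3/31 = 158/31
3 + 1/(158/31) = 3 + 31/158 = 505/158
12 + 1/(505/158) = 12 + 158/505 = 6218/505
3 + 1/(6218/505) = 3 + 505/6218 = 19159/6218
1 + 1/(19159/6218) = 1 + 6218/19159 = 25377/19159
4 + 1/(25377/19159) = 4 + 19159/25377 = 120667/25377

120667/25377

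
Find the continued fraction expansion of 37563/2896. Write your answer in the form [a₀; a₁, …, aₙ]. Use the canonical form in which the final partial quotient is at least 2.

[12; 1, 33, 14, 6]

37563 ÷ 2896 → quotient 12, remainder 2811
2896 ÷ 2811 → quotient 1, remainder 85
2811 ÷ 85 → quotient 33, remainder 6
85 ÷ 6 → quotient 14, remainder 1
6 ÷ 1 → quotient 6, remainder 0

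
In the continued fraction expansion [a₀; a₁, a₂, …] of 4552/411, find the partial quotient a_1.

13

4552 ÷ 411 → quotient 11, remainder 31
411 ÷ 31 → quotient 13, remainder 8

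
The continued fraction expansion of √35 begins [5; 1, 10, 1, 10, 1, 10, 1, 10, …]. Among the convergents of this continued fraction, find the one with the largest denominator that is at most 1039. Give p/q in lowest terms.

a_0 = 5: 5/1  (≤ bound)
a_1 = 1: 6/1  (≤ bound)
a_2 = 10: 65/11  (≤ bound)
a_3 = 1: 71/12  (≤ bound)
a_4 = 10: 775/131  (≤ bound)
a_5 = 1: 846/143  (≤ bound)
a_6 = 10: 9235/1561  (> 1039, stop)

846/143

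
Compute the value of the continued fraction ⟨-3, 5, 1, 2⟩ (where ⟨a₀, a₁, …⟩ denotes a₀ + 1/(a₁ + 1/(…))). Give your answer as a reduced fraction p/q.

a_0 = -3: -3/1
a_1 = 5: -14/5
a_2 = 1: -17/6
a_3 = 2: -48/17

-48/17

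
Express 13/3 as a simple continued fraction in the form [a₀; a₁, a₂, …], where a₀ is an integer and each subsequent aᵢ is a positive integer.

Apply division with remainder until the remainder is 0:
13 = 4·3 + 1, so a_0 = 4
3 = 3·1 + 0, so a_1 = 3

[4; 3]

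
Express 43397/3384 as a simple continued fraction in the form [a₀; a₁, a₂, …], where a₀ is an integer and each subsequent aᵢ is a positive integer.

43397 ÷ 3384 → quotient 12, remainder 2789
3384 ÷ 2789 → quotient 1, remainder 595
2789 ÷ 595 → quotient 4, remainder 409
595 ÷ 409 → quotient 1, remainder 186
409 ÷ 186 → quotient 2, remainder 37
186 ÷ 37 → quotient 5, remainder 1
37 ÷ 1 → quotient 37, remainder 0

[12; 1, 4, 1, 2, 5, 37]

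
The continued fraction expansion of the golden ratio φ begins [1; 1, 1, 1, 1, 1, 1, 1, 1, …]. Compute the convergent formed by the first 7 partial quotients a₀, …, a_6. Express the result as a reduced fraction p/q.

Compute successive convergents:
a_0 = 1: 1/1
a_1 = 1: 2/1
a_2 = 1: 3/2
a_3 = 1: 5/3
a_4 = 1: 8/5
a_5 = 1: 13/8
a_6 = 1: 21/13

21/13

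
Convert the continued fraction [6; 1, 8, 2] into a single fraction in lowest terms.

131/19

Build up convergents one term at a time:
a_0 = 6: 6/1
a_1 = 1: 7/1
a_2 = 8: 62/9
a_3 = 2: 131/19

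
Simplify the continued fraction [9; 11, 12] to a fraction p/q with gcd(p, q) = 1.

Work from the innermost term outward:
Start with 12.
11 + 1/(12/1) = 11 + 1/12 = 133/12
9 + 1/(133/12) = 9 + 12/133 = 1209/133

1209/133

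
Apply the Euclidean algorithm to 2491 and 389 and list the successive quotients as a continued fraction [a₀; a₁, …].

Apply division with remainder until the remainder is 0:
2491 ÷ 389 → quotient 6, remainder 157
389 ÷ 157 → quotient 2, remainder 75
157 ÷ 75 → quotient 2, remainder 7
75 ÷ 7 → quotient 10, remainder 5
7 ÷ 5 → quotient 1, remainder 2
5 ÷ 2 → quotient 2, remainder 1
2 ÷ 1 → quotient 2, remainder 0

[6; 2, 2, 10, 1, 2, 2]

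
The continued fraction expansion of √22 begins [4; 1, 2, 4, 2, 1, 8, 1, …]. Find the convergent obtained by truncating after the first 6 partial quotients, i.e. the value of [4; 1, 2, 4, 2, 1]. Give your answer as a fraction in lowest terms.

197/42

a_0 = 4: 4/1
a_1 = 1: 5/1
a_2 = 2: 14/3
a_3 = 4: 61/13
a_4 = 2: 136/29
a_5 = 1: 197/42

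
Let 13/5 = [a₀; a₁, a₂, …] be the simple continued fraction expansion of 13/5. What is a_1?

1

13 ÷ 5 → quotient 2, remainder 3
5 ÷ 3 → quotient 1, remainder 2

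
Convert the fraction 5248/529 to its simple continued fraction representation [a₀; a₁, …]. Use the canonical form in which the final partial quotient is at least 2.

⌊5248/529⌋ = 9, remainder 487
⌊529/487⌋ = 1, remainder 42
⌊487/42⌋ = 11, remainder 25
⌊42/25⌋ = 1, remainder 17
⌊25/17⌋ = 1, remainder 8
⌊17/8⌋ = 2, remainder 1
⌊8/1⌋ = 8, remainder 0

[9; 1, 11, 1, 1, 2, 8]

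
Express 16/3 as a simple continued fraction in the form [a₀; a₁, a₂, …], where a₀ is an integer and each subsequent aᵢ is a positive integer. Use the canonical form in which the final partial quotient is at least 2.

Apply division with remainder until the remainder is 0:
16 ÷ 3 → quotient 5, remainder 1
3 ÷ 1 → quotient 3, remainder 0

[5; 3]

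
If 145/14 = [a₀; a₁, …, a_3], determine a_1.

Run the Euclidean algorithm, recording each quotient:
145 ÷ 14 → quotient 10, remainder 5
14 ÷ 5 → quotient 2, remainder 4

2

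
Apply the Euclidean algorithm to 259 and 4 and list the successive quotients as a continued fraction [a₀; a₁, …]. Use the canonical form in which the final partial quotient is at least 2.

[64; 1, 3]

259 ÷ 4 → quotient 64, remainder 3
4 ÷ 3 → quotient 1, remainder 1
3 ÷ 1 → quotient 3, remainder 0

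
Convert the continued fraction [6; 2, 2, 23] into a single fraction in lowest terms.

749/117

a_0 = 6: 6/1
a_1 = 2: 13/2
a_2 = 2: 32/5
a_3 = 23: 749/117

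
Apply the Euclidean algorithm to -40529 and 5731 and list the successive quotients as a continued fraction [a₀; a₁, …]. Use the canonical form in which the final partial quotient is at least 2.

[-8; 1, 12, 1, 10, 7, 2, 2]

Run the Euclidean algorithm, recording each quotient:
⌊-40529/5731⌋ = -8, remainder 5319
⌊5731/5319⌋ = 1, remainder 412
⌊5319/412⌋ = 12, remainder 375
⌊412/375⌋ = 1, remainder 37
⌊375/37⌋ = 10, remainder 5
⌊37/5⌋ = 7, remainder 2
⌊5/2⌋ = 2, remainder 1
⌊2/1⌋ = 2, remainder 0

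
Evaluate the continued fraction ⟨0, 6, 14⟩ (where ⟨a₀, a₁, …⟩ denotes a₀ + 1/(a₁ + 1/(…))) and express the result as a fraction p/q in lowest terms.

a_0 = 0: 0/1
a_1 = 6: 1/6
a_2 = 14: 14/85

14/85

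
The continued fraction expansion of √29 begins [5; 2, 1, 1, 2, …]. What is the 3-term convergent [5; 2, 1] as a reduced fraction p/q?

Build up convergents one term at a time:
a_0 = 5: 5/1
a_1 = 2: 11/2
a_2 = 1: 16/3

16/3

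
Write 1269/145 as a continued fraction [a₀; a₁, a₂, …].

[8; 1, 3, 36]

1269 ÷ 145 → quotient 8, remainder 109
145 ÷ 109 → quotient 1, remainder 36
109 ÷ 36 → quotient 3, remainder 1
36 ÷ 1 → quotient 36, remainder 0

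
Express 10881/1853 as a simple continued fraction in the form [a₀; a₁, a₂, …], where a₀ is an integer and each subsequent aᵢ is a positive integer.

[5; 1, 6, 1, 4, 1, 1, 21]

10881 = 5·1853 + 1616, so a_0 = 5
1853 = 1·1616 + 237, so a_1 = 1
1616 = 6·237 + 194, so a_2 = 6
237 = 1·194 + 43, so a_3 = 1
194 = 4·43 + 22, so a_4 = 4
43 = 1·22 + 21, so a_5 = 1
22 = 1·21 + 1, so a_6 = 1
21 = 21·1 + 0, so a_7 = 21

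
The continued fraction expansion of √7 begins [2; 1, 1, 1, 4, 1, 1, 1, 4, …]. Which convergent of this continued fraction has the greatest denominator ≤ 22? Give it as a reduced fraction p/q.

a_0 = 2: 2/1  (≤ bound)
a_1 = 1: 3/1  (≤ bound)
a_2 = 1: 5/2  (≤ bound)
a_3 = 1: 8/3  (≤ bound)
a_4 = 4: 37/14  (≤ bound)
a_5 = 1: 45/17  (≤ bound)
a_6 = 1: 82/31  (> 22, stop)

45/17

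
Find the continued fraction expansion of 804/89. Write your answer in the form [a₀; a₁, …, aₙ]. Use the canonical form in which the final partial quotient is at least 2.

[9; 29, 1, 2]

804 ÷ 89 → quotient 9, remainder 3
89 ÷ 3 → quotient 29, remainder 2
3 ÷ 2 → quotient 1, remainder 1
2 ÷ 1 → quotient 2, remainder 0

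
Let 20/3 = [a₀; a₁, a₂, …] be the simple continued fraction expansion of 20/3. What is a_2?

2

Apply division with remainder until the remainder is 0:
⌊20/3⌋ = 6, remainder 2
⌊3/2⌋ = 1, remainder 1
⌊2/1⌋ = 2, remainder 0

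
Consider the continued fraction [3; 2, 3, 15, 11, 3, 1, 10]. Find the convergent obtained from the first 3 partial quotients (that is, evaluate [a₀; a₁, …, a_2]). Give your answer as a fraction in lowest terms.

Starting at the tail and folding back:
Start with 3.
2 + 1/(3/1) = 2 + 1/3 = 7/3
3 + 1/(7/3) = 3 + 3/7 = 24/7

24/7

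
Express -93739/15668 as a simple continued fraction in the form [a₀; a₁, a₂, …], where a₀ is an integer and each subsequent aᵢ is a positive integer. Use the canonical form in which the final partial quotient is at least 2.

-93739 ÷ 15668 → quotient -6, remainder 269
15668 ÷ 269 → quotient 58, remainder 66
269 ÷ 66 → quotient 4, remainder 5
66 ÷ 5 → quotient 13, remainder 1
5 ÷ 1 → quotient 5, remainder 0

[-6; 58, 4, 13, 5]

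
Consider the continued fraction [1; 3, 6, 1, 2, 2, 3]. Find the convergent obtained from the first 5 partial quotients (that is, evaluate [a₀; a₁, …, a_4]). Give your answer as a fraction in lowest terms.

Start with 2.
1 + 1/(2/1) = 1 + 1/2 = 3/2
6 + 1/(3/2) = 6 + 2/3 = 20/3
3 + 1/(20/3) = 3 + 3/20 = 63/20
1 + 1/(63/20) = 1 + 20/63 = 83/63

83/63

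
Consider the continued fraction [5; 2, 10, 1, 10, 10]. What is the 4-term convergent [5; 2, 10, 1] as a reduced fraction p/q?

Start with 1.
10 + 1/(1/1) = 10 + 1/1 = 11/1
2 + 1/(11/1) = 2 + 1/11 = 23/11
5 + 1/(23/11) = 5 + 11/23 = 126/23

126/23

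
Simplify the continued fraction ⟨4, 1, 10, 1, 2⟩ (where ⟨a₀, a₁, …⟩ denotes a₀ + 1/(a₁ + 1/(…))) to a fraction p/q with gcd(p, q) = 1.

172/35

Use the convergent recurrence hₖ = aₖ·hₖ₋₁ + hₖ₋₂ (and likewise for the denominators kₖ):
a_0 = 4: 4/1
a_1 = 1: 5/1
a_2 = 10: 54/11
a_3 = 1: 59/12
a_4 = 2: 172/35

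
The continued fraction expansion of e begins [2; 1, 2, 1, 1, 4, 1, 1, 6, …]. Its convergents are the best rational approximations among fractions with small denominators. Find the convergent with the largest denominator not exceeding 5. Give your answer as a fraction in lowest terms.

a_0 = 2: 2/1  (≤ bound)
a_1 = 1: 3/1  (≤ bound)
a_2 = 2: 8/3  (≤ bound)
a_3 = 1: 11/4  (≤ bound)
a_4 = 1: 19/7  (> 5, stop)

11/4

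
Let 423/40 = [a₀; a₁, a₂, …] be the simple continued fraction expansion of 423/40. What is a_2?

1

Repeatedly divide and take the remainder:
⌊423/40⌋ = 10, remainder 23
⌊40/23⌋ = 1, remainder 17
⌊23/17⌋ = 1, remainder 6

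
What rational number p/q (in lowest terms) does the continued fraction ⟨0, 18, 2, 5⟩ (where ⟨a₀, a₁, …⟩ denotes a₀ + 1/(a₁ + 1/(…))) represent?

11/203

a_0 = 0: 0/1
a_1 = 18: 1/18
a_2 = 2: 2/37
a_3 = 5: 11/203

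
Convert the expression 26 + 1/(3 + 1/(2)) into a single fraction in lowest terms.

Start with 2.
3 + 1/(2/1) = 3 + 1/2 = 7/2
26 + 1/(7/2) = 26 + 2/7 = 184/7

184/7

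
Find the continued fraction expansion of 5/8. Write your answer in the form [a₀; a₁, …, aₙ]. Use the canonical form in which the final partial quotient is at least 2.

5 ÷ 8 → quotient 0, remainder 5
8 ÷ 5 → quotient 1, remainder 3
5 ÷ 3 → quotient 1, remainder 2
3 ÷ 2 → quotient 1, remainder 1
2 ÷ 1 → quotient 2, remainder 0

[0; 1, 1, 1, 2]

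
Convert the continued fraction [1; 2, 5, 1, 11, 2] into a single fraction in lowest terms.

469/321

Collapse the nested fraction from the inside out:
Start with 2.
11 + 1/(2/1) = 11 + 1/2 = 23/2
1 + 1/(23/2) = 1 + 2/23 = 25/23
5 + 1/(25/23) = 5 + 23/25 = 148/25
2 + 1/(148/25) = 2 + 25/148 = 321/148
1 + 1/(321/148) = 1 + 148/321 = 469/321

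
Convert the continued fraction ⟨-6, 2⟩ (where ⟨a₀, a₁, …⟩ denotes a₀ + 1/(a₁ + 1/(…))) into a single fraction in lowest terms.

a_0 = -6: -6/1
a_1 = 2: -11/2

-11/2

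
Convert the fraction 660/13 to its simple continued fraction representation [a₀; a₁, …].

[50; 1, 3, 3]

⌊660/13⌋ = 50, remainder 10
⌊13/10⌋ = 1, remainder 3
⌊10/3⌋ = 3, remainder 1
⌊3/1⌋ = 3, remainder 0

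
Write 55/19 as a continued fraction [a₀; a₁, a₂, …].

Apply division with remainder until the remainder is 0:
⌊55/19⌋ = 2, remainder 17
⌊19/17⌋ = 1, remainder 2
⌊17/2⌋ = 8, remainder 1
⌊2/1⌋ = 2, remainder 0

[2; 1, 8, 2]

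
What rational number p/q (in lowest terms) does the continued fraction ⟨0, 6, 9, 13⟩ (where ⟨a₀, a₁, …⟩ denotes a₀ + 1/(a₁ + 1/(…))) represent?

118/721

Start with 13.
9 + 1/(13/1) = 9 + 1/13 = 118/13
6 + 1/(118/13) = 6 + 13/118 = 721/118
0 + 1/(721/118) = 0 + 118/721 = 118/721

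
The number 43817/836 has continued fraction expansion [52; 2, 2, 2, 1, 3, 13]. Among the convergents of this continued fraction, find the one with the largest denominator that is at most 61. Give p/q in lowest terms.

a_0 = 52: 52/1  (≤ bound)
a_1 = 2: 105/2  (≤ bound)
a_2 = 2: 262/5  (≤ bound)
a_3 = 2: 629/12  (≤ bound)
a_4 = 1: 891/17  (≤ bound)
a_5 = 3: 3302/63  (> 61, stop)

891/17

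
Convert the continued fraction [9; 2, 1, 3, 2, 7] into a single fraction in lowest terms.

1741/186

Collapse the nested fraction from the inside out:
Start with 7.
2 + 1/(7/1) = 2 + 1/7 = 15/7
3 + 1/(15/7) = 3 + 7/15 = 52/15
1 + 1/(52/15) = 1 + 15/52 = 67/52
2 + 1/(67/52) = 2 + 52/67 = 186/67
9 + 1/(186/67) = 9 + 67/186 = 1741/186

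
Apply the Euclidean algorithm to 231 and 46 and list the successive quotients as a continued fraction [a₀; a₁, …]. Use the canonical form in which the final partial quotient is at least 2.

Repeatedly divide and take the remainder:
231 = 5·46 + 1, so a_0 = 5
46 = 46·1 + 0, so a_1 = 46

[5; 46]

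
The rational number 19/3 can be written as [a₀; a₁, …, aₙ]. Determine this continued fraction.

⌊19/3⌋ = 6, remainder 1
⌊3/1⌋ = 3, remainder 0

[6; 3]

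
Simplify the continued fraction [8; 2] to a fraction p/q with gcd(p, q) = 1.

17/2

Start with 2.
8 + 1/(2/1) = 8 + 1/2 = 17/2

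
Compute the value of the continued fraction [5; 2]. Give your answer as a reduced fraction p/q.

11/2

a_0 = 5: 5/1
a_1 = 2: 11/2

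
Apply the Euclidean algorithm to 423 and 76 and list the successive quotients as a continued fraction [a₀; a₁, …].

⌊423/76⌋ = 5, remainder 43
⌊76/43⌋ = 1, remainder 33
⌊43/33⌋ = 1, remainder 10
⌊33/10⌋ = 3, remainder 3
⌊10/3⌋ = 3, remainder 1
⌊3/1⌋ = 3, remainder 0

[5; 1, 1, 3, 3, 3]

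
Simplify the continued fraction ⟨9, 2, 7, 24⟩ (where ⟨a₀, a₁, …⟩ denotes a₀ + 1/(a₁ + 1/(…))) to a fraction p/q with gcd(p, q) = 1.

Work from the innermost term outward:
Start with 24.
7 + 1/(24/1) = 7 + 1/24 = 169/24
2 + 1/(169/24) = 2 + 24/169 = 362/169
9 + 1/(362/169) = 9 + 169/362 = 3427/362

3427/362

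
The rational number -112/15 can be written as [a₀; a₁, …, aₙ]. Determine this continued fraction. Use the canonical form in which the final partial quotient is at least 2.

⌊-112/15⌋ = -8, remainder 8
⌊15/8⌋ = 1, remainder 7
⌊8/7⌋ = 1, remainder 1
⌊7/1⌋ = 7, remainder 0

[-8; 1, 1, 7]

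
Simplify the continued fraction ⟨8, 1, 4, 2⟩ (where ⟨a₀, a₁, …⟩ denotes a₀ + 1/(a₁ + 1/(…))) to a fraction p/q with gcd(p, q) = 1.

97/11

a_0 = 8: 8/1
a_1 = 1: 9/1
a_2 = 4: 44/5
a_3 = 2: 97/11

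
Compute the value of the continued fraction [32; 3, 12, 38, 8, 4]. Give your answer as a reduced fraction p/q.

Compute successive convergents:
a_0 = 32: 32/1
a_1 = 3: 97/3
a_2 = 12: 1196/37
a_3 = 38: 45545/1409
a_4 = 8: 365556/11309
a_5 = 4: 1507769/46645

1507769/46645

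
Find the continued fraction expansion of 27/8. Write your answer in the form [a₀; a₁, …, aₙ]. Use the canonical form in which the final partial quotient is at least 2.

[3; 2, 1, 2]

Repeatedly divide and take the remainder:
27 = 3·8 + 3, so a_0 = 3
8 = 2·3 + 2, so a_1 = 2
3 = 1·2 + 1, so a_2 = 1
2 = 2·1 + 0, so a_3 = 2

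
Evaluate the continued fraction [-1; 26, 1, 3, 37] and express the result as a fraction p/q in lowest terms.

Build up convergents one term at a time:
a_0 = -1: -1/1
a_1 = 26: -25/26
a_2 = 1: -26/27
a_3 = 3: -103/107
a_4 = 37: -3837/3986

-3837/3986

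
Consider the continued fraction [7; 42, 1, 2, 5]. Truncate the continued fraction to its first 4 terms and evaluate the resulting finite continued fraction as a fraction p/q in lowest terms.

899/128

a_0 = 7: 7/1
a_1 = 42: 295/42
a_2 = 1: 302/43
a_3 = 2: 899/128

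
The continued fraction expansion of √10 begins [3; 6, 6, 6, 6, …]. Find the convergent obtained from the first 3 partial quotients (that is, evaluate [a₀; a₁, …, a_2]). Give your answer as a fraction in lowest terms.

117/37

Use the convergent recurrence hₖ = aₖ·hₖ₋₁ + hₖ₋₂ (and likewise for the denominators kₖ):
a_0 = 3: 3/1
a_1 = 6: 19/6
a_2 = 6: 117/37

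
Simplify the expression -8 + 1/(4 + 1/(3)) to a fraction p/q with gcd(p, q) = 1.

Start with 3.
4 + 1/(3/1) = 4 + 1/3 = 13/3
-8 + 1/(13/3) = -8 + 3/13 = -101/13

-101/13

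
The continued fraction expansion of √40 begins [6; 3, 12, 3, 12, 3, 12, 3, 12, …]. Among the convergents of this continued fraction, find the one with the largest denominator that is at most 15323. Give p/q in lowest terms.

a_0 = 6: 6/1  (≤ bound)
a_1 = 3: 19/3  (≤ bound)
a_2 = 12: 234/37  (≤ bound)
a_3 = 3: 721/114  (≤ bound)
a_4 = 12: 8886/1405  (≤ bound)
a_5 = 3: 27379/4329  (≤ bound)
a_6 = 12: 337434/53353  (> 15323, stop)

27379/4329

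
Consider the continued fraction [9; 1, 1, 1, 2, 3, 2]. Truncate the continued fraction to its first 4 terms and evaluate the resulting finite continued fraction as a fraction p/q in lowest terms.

Start with 1.
1 + 1/(1/1) = 1 + 1/1 = 2/1
1 + 1/(2/1) = 1 + 1/2 = 3/2
9 + 1/(3/2) = 9 + 2/3 = 29/3

29/3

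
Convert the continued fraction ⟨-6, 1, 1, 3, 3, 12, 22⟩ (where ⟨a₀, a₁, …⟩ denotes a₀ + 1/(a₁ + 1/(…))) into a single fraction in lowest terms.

-33961/6249

Start with 22.
12 + 1/(22/1) = 12 + 1/22 = 265/22
3 + 1/(265/22) = 3 + 22/265 = 817/265
3 + 1/(817/265) = 3 + 265/817 = 2716/817
1 + 1/(2716/817) = 1 + 817/2716 = 3533/2716
1 + 1/(3533/2716) = 1 + 2716/3533 = 6249/3533
-6 + 1/(6249/3533) = -6 + 3533/6249 = -33961/6249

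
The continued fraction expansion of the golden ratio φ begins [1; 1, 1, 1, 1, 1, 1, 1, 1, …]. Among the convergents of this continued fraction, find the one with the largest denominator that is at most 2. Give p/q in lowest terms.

a_0 = 1: 1/1  (≤ bound)
a_1 = 1: 2/1  (≤ bound)
a_2 = 1: 3/2  (≤ bound)
a_3 = 1: 5/3  (> 2, stop)

3/2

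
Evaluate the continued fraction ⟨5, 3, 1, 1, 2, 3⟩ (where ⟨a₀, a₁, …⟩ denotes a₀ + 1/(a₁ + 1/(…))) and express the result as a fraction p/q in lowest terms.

322/61

Work from the innermost term outward:
Start with 3.
2 + 1/(3/1) = 2 + 1/3 = 7/3
1 + 1/(7/3) = 1 + 3/7 = 10/7
1 + 1/(10/7) = 1 + 7/10 = 17/10
3 + 1/(17/10) = 3 + 10/17 = 61/17
5 + 1/(61/17) = 5 + 17/61 = 322/61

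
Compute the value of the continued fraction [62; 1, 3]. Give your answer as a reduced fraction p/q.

251/4

Work from the innermost term outward:
Start with 3.
1 + 1/(3/1) = 1 + 1/3 = 4/3
62 + 1/(4/3) = 62 + 3/4 = 251/4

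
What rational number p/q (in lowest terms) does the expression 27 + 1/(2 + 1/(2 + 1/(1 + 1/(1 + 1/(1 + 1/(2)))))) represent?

a_0 = 27: 27/1
a_1 = 2: 55/2
a_2 = 2: 137/5
a_3 = 1: 192/7
a_4 = 1: 329/12
a_5 = 1: 521/19
a_6 = 2: 1371/50

1371/50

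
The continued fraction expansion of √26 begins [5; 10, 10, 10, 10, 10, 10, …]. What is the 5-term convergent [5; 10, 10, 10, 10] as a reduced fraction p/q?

52525/10301

Start with 10.
10 + 1/(10/1) = 10 + 1/10 = 101/10
10 + 1/(101/10) = 10 + 10/101 = 1020/101
10 + 1/(1020/101) = 10 + 101/1020 = 10301/1020
5 + 1/(10301/1020) = 5 + 1020/10301 = 52525/10301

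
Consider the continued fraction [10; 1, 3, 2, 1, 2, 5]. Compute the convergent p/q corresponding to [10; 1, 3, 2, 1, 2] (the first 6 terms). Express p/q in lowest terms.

377/35

a_0 = 10: 10/1
a_1 = 1: 11/1
a_2 = 3: 43/4
a_3 = 2: 97/9
a_4 = 1: 140/13
a_5 = 2: 377/35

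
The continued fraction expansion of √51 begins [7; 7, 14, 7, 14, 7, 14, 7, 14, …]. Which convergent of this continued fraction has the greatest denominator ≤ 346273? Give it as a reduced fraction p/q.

499850/69993

List convergents until the denominator exceeds the bound:
a_0 = 7: 7/1  (≤ bound)
a_1 = 7: 50/7  (≤ bound)
a_2 = 14: 707/99  (≤ bound)
a_3 = 7: 4999/700  (≤ bound)
a_4 = 14: 70693/9899  (≤ bound)
a_5 = 7: 499850/69993  (≤ bound)
a_6 = 14: 7068593/989801  (> 346273, stop)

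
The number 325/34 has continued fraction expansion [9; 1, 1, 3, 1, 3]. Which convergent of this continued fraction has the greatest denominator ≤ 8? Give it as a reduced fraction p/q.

67/7

a_0 = 9: 9/1  (≤ bound)
a_1 = 1: 10/1  (≤ bound)
a_2 = 1: 19/2  (≤ bound)
a_3 = 3: 67/7  (≤ bound)
a_4 = 1: 86/9  (> 8, stop)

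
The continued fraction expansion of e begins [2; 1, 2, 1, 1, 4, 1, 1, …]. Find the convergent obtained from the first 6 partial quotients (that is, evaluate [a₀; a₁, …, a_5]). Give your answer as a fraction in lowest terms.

Collapse the nested fraction from the inside out:
Start with 4.
1 + 1/(4/1) = 1 + 1/4 = 5/4
1 + 1/(5/4) = 1 + 4/5 = 9/5
2 + 1/(9/5) = 2 + 5/9 = 23/9
1 + 1/(23/9) = 1 + 9/23 = 32/23
2 + 1/(32/23) = 2 + 23/32 = 87/32

87/32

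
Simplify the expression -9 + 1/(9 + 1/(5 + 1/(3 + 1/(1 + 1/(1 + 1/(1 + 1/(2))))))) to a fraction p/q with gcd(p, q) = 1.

a_0 = -9: -9/1
a_1 = 9: -80/9
a_2 = 5: -409/46
a_3 = 3: -1307/147
a_4 = 1: -1716/193
a_5 = 1: -3023/340
a_6 = 1: -4739/533
a_7 = 2: -12501/1406

-12501/1406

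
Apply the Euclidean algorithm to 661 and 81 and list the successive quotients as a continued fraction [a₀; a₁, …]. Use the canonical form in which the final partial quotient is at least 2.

[8; 6, 4, 3]

Repeatedly divide and take the remainder:
⌊661/81⌋ = 8, remainder 13
⌊81/13⌋ = 6, remainder 3
⌊13/3⌋ = 4, remainder 1
⌊3/1⌋ = 3, remainder 0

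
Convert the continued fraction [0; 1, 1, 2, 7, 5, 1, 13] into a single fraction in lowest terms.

1868/3141

Start with 13.
1 + 1/(13/1) = 1 + 1/13 = 14/13
5 + 1/(14/13) = 5 + 13/14 = 83/14
7 + 1/(83/14) = 7 + 14/83 = 595/83
2 + 1/(595/83) = 2 + 83/595 = 1273/595
1 + 1/(1273/595) = 1 + 595/1273 = 1868/1273
1 + 1/(1868/1273) = 1 + 1273/1868 = 3141/1868
0 + 1/(3141/1868) = 0 + 1868/3141 = 1868/3141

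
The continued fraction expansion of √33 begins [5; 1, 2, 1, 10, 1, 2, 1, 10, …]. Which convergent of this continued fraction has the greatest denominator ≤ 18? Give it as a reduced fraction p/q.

List convergents until the denominator exceeds the bound:
a_0 = 5: 5/1  (≤ bound)
a_1 = 1: 6/1  (≤ bound)
a_2 = 2: 17/3  (≤ bound)
a_3 = 1: 23/4  (≤ bound)
a_4 = 10: 247/43  (> 18, stop)

23/4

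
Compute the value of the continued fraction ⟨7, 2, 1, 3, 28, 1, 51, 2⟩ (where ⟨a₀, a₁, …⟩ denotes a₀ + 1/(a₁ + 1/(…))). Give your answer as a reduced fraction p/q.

a_0 = 7: 7/1
a_1 = 2: 15/2
a_2 = 1: 22/3
a_3 = 3: 81/11
a_4 = 28: 2290/311
a_5 = 1: 2371/322
a_6 = 51: 123211/16733
a_7 = 2: 248793/33788

248793/33788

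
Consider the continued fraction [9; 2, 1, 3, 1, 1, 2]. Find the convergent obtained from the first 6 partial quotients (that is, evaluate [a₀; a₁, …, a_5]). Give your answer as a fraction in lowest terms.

Compute successive convergents:
a_0 = 9: 9/1
a_1 = 2: 19/2
a_2 = 1: 28/3
a_3 = 3: 103/11
a_4 = 1: 131/14
a_5 = 1: 234/25

234/25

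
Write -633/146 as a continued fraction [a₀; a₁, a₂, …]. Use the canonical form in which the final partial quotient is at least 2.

[-5; 1, 1, 1, 48]

⌊-633/146⌋ = -5, remainder 97
⌊146/97⌋ = 1, remainder 49
⌊97/49⌋ = 1, remainder 48
⌊49/48⌋ = 1, remainder 1
⌊48/1⌋ = 48, remainder 0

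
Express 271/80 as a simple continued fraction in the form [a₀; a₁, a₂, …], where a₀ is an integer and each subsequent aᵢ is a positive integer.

⌊271/80⌋ = 3, remainder 31
⌊80/31⌋ = 2, remainder 18
⌊31/18⌋ = 1, remainder 13
⌊18/13⌋ = 1, remainder 5
⌊13/5⌋ = 2, remainder 3
⌊5/3⌋ = 1, remainder 2
⌊3/2⌋ = 1, remainder 1
⌊2/1⌋ = 2, remainder 0

[3; 2, 1, 1, 2, 1, 1, 2]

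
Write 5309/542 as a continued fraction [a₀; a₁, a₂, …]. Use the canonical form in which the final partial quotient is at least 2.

[9; 1, 3, 1, 7, 1, 1, 6]

5309 = 9·542 + 431, so a_0 = 9
542 = 1·431 + 111, so a_1 = 1
431 = 3·111 + 98, so a_2 = 3
111 = 1·98 + 13, so a_3 = 1
98 = 7·13 + 7, so a_4 = 7
13 = 1·7 + 6, so a_5 = 1
7 = 1·6 + 1, so a_6 = 1
6 = 6·1 + 0, so a_7 = 6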